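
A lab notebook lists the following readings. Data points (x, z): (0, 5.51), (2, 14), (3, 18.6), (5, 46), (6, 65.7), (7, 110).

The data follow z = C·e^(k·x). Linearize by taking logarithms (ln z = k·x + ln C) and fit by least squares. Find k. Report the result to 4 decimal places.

Taking logs, ln z = k·x + ln C, so regress ln z on x.
XᵀX = [[123.0000, 23.0000]; [23.0000, 6]], rhs = [91.2048, 19.9830]ᵀ  (here Σx = 23.0000, Σ(x)² = 123.0000, Σln z = 19.9830, Σx·ln z = 91.2048).
Δ = 123.0000·6 − (23.0000)² = 209.0000; k = (91.2048·6 − 23.0000·19.9830)/209.0000 = 0.41923, ln C = (123.0000·19.9830 − 23.0000·91.2048)/209.0000 = 1.72344.

k = 0.4192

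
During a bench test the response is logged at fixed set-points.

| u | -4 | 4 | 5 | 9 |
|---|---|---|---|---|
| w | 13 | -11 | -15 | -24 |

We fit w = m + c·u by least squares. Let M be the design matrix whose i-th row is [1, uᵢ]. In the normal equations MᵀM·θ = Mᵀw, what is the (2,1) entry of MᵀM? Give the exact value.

Row 2 ↔ basis u, column 1 ↔ basis 1, so (MᵀM)_{2,1} = Σᵢ u = (-4)·(1) + (4)·(1) + (5)·(1) + (9)·(1) = 14.

14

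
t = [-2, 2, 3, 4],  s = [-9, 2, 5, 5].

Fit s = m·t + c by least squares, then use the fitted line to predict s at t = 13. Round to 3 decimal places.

ŝ = 28.807

Normal-equation sums: Σt·t = 33, Σt = 7, Σ1 = 4.
And Σt·s = 57, Σs = 3.
So MᵀM·[m, c]ᵀ = Mᵀs: [[33, 7]; [7, 4]]·[m, c]ᵀ = [57, 3]ᵀ.
Eliminating c: 4·(row 1) − 7·(row 2) gives 83·m = 4·57 − 7·3 = 207, so m = 207/83.
Then c = (3 − 7·(207/83))/4 = -300/83.
At t = 13: ŝ = (207/83)·(13) + (-300/83)·(1) = 2391/83.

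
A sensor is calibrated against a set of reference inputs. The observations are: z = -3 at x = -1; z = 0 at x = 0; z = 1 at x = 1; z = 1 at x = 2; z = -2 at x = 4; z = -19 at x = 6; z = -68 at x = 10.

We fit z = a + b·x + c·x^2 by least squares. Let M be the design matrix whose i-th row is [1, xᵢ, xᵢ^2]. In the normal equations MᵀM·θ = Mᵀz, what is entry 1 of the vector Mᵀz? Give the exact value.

-90

Entry 1 ↔ basis 1, so (Mᵀz)_{1} = Σᵢ zᵢ = (1)·(-3) + (1)·(0) + (1)·(1) + (1)·(1) + (1)·(-2) + (1)·(-19) + (1)·(-68) = -90.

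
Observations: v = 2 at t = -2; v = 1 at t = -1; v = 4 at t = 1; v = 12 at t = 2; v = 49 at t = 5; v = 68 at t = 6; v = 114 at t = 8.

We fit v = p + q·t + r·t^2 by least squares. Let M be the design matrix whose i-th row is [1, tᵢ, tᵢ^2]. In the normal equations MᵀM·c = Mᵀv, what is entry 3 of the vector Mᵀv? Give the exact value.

Entry 3 ↔ basis t^2, so (Mᵀv)_{3} = Σᵢ (t^2)·vᵢ = (4)·(2) + (1)·(1) + (1)·(4) + (4)·(12) + (25)·(49) + (36)·(68) + (64)·(114) = 11030.

11030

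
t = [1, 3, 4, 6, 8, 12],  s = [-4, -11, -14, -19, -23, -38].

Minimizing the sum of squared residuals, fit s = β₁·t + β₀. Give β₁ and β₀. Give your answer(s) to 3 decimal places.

β₁ = -2.966, β₀ = -1.362

From the data, Σt·t = 270, Σt = 34, Σ1 = 6.
Right-hand side: Σt·s = -847, Σs = -109.
MᵀM·[β₁, β₀]ᵀ = Mᵀs becomes [[270, 34]; [34, 6]]·[β₁, β₀]ᵀ = [-847, -109]ᵀ.
Eliminating β₀: 6·(row 1) − 34·(row 2) gives 464·β₁ = 6·(-847) − 34·(-109) = -1376, so β₁ = -86/29.
Then β₀ = ((-109) − 34·(-86/29))/6 = -79/58.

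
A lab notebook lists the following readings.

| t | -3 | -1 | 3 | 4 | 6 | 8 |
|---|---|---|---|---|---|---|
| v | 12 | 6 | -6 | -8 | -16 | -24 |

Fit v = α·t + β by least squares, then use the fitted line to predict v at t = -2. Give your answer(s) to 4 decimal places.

The normal system MᵀM·[α, β]ᵀ = Mᵀv is [[135, 17]; [17, 6]]·[α, β]ᵀ = [-380, -36]ᵀ.
Eliminating β: 6·(row 1) − 17·(row 2) gives 521·α = 6·(-380) − 17·(-36) = -1668, so α = -1668/521.
Then β = ((-36) − 17·(-1668/521))/6 = 1600/521.
At t = -2: v̂ = (-1668/521)·(-2) + (1600/521)·(1) = 4936/521.

v̂ = 9.4741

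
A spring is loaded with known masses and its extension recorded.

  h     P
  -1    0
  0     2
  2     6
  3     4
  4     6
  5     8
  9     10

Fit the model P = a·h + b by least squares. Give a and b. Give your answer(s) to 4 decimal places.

Entries of XᵀX: Σh·h = 136, Σh = 22, Σ1 = 7.
Moment sums: Σh·P = 178, ΣP = 36.
Normal equations: [[136, 22]; [22, 7]]·[a, b]ᵀ = [178, 36]ᵀ.
Δ = 136·7 − 22² = 468.
a = (178·7 − 22·36)/468 = 227/234; b = (136·36 − 22·178)/468 = 245/117.

a = 0.9701, b = 2.0940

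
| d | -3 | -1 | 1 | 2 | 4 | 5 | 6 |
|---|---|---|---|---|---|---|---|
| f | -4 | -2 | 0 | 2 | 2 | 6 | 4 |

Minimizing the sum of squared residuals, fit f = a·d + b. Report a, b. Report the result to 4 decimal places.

a = 1.0000, b = -0.8571

From the data, Σd·d = 92, Σd = 14, Σ1 = 7.
For Mᵀf: Σd·f = 80, Σf = 8.
Δ = 92·7 − 14² = 448.
a = (80·7 − 14·8)/448 = 1; b = (92·8 − 14·80)/448 = -6/7.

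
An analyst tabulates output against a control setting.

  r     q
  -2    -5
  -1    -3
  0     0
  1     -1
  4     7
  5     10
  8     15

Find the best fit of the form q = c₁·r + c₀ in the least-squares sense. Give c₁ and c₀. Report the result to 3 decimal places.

The normal system MᵀM·[c₁, c₀]ᵀ = Mᵀq is [[111, 15]; [15, 7]]·[c₁, c₀]ᵀ = [210, 23]ᵀ.
det = 111·7 − 15² = 552.
c₁ = (210·7 − 15·23)/552 = 375/184; c₀ = (111·23 − 15·210)/552 = -199/184.

c₁ = 2.038, c₀ = -1.082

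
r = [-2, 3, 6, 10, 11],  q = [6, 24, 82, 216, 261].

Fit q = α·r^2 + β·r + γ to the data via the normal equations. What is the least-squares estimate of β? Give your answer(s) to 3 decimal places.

Compute the Gram sums: Σr^2·r^2 = 26034, Σr^2·r = 2566, Σr^2 = 270, Σr·r = 270, Σr = 28, Σ1 = 5.
And Σr^2·q = 56373, Σr·q = 5583, Σq = 589.
Row-reducing yields α = 233135/116048, β = 171369/116048, γ = 60749/58024.

β = 1.477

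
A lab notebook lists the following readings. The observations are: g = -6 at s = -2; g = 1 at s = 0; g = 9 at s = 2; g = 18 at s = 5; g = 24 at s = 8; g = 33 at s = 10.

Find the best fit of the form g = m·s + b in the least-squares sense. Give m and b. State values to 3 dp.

Sums needed: Σs·s = 197, Σs = 23, Σ1 = 6.
For Aᵀg: Σs·g = 642, Σg = 79.
So AᵀA·[m, b]ᵀ = Aᵀg: [[197, 23]; [23, 6]]·[m, b]ᵀ = [642, 79]ᵀ.
Eliminating b: 6·(row 1) − 23·(row 2) gives 653·m = 6·642 − 23·79 = 2035, so m = 2035/653.
Then b = (79 − 23·(2035/653))/6 = 797/653.

m = 3.116, b = 1.221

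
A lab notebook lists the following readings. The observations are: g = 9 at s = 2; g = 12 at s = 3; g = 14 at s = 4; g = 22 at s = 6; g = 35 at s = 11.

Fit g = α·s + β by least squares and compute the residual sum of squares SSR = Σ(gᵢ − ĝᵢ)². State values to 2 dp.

Compute the Gram sums: Σs·s = 186, Σs = 26, Σ1 = 5.
And Σs·g = 627, Σg = 92.
Normal equations: [[186, 26]; [26, 5]]·[α, β]ᵀ = [627, 92]ᵀ.
Determinant 186·5 − 26² = 254.
α = (627·5 − 26·92)/254 = 743/254; β = (186·92 − 26·627)/254 = 405/127.
Residuals: -5/127, 9/254, -113/127, 160/127, -93/254; SSR = 639/254.

SSR = 2.52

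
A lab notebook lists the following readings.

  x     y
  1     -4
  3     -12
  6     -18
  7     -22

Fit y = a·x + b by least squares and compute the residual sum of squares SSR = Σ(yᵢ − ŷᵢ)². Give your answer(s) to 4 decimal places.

SSR = 3.9560

The normal system MᵀM·[a, b]ᵀ = Mᵀy is [[95, 17]; [17, 4]]·[a, b]ᵀ = [-302, -56]ᵀ.
Δ = 95·4 − 17² = 91.
a = ((-302)·4 − 17·(-56))/91 = -256/91; b = (95·(-56) − 17·(-302))/91 = -186/91.
Residuals: 6/7, -138/91, 12/13, -24/91; SSR = 360/91.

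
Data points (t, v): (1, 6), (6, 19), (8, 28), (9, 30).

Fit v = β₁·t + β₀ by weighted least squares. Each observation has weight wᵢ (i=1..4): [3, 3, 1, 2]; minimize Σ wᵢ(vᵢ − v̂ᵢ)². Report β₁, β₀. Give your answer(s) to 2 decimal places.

Entries of AᵀWA: Σwᵢ·t·t = 337, Σwᵢ·t = 47, Σwᵢ·1 = 9.
For AᵀWv: Σwᵢ·t·v = 1124, Σwᵢ·v = 163.
So AᵀWA·[β₁, β₀]ᵀ = AᵀWv: [[337, 47]; [47, 9]]·[β₁, β₀]ᵀ = [1124, 163]ᵀ.
Eliminating β₀: 9·(row 1) − 47·(row 2) gives 824·β₁ = 9·1124 − 47·163 = 2455, so β₁ = 2455/824.
Then β₀ = (163 − 47·(2455/824))/9 = 2103/824.

β₁ = 2.98, β₀ = 2.55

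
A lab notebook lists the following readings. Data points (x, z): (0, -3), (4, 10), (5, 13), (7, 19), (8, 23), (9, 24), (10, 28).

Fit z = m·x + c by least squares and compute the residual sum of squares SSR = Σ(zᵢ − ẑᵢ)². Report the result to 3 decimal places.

Forming MᵀM = [[335, 43]; [43, 7]] and Mᵀz = [918, 114]ᵀ gives MᵀM·[m, c]ᵀ = Mᵀz.
Determinant 335·7 − 43² = 496.
m = (918·7 − 43·114)/496 = 381/124; c = (335·114 − 43·918)/496 = -321/124.
Residuals: -51/124, 37/124, 7/31, 5/62, 125/124, -33/31, -17/124; SSR = 77/31.

SSR = 2.484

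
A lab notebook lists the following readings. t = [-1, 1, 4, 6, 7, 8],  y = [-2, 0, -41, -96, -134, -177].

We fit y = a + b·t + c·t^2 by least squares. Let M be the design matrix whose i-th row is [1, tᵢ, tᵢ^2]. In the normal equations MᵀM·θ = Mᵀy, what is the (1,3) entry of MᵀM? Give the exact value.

Row 1 ↔ basis 1, column 3 ↔ basis t^2, so (MᵀM)_{1,3} = Σᵢ t^2 = (1)·(1) + (1)·(1) + (1)·(16) + (1)·(36) + (1)·(49) + (1)·(64) = 167.

167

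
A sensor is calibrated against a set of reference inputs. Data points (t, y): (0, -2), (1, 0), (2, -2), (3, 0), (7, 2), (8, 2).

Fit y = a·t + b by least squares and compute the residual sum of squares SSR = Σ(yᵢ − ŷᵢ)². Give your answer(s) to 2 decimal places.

SSR = 3.36

AᵀA·[a, b]ᵀ = Aᵀy reads: 127·a + 21·b = 26;  21·a + 6·b = 0.
Eliminating b: 6·(row 1) − 21·(row 2) gives 321·a = 6·26 − 21·0 = 156, so a = 52/107.
Then b = (0 − 21·(52/107))/6 = -182/107.
Residuals: -32/107, 130/107, -136/107, 26/107, 32/107, -20/107; SSR = 360/107.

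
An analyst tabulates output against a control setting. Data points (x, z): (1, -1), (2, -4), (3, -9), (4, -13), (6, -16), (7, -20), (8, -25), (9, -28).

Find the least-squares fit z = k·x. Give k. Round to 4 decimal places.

The normal system AᵀA·[k]ᵀ = Aᵀz is [[260]]·[k]ᵀ = [-776]ᵀ.
Hence k = -776 / 260 ≈ -2.98462.

k = -2.9846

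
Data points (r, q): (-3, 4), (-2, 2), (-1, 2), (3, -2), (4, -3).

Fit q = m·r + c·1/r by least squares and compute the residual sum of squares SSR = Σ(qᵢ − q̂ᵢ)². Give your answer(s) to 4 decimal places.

With design matrix A, AᵀA = [[39, 5]; [5, 221/144]] and Aᵀq = [-36, -23/4]ᵀ.
Δ = 39·(221/144) − 5² = 1673/48.
m = ((-36)·(221/144) − 5·(-23/4))/(1673/48) = -1272/1673; c = (39·(-23/4) − 5·(-36))/(1673/48) = -2124/1673.
Residuals: 2168/1673, -260/1673, -50/1673, 1178/1673, 600/1673; SSR = 3896/1673.

SSR = 2.3288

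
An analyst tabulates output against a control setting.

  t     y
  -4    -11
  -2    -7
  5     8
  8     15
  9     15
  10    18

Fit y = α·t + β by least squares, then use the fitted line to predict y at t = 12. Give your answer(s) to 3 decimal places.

The normal equations are: 290·α + 26·β = 533;  26·α + 6·β = 38.
Δ = 290·6 − 26² = 1064.
α = (533·6 − 26·38)/1064 = 1105/532; β = (290·38 − 26·533)/1064 = -1419/532.
At t = 12: ŷ = (1105/532)·(12) + (-1419/532)·(1) = 11841/532.

ŷ = 22.258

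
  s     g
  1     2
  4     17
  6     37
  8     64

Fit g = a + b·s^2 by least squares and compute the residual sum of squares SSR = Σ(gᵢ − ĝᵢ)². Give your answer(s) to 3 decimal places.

SSR = 0.208

Normal-equation sums: Σ1 = 4, Σs^2 = 117, Σs^2·s^2 = 5649.
And Σg = 120, Σs^2·g = 5702.
Eliminating b: 5649·(row 1) − 117·(row 2) gives 8907·a = 5649·120 − 117·5702 = 10746, so a = 3582/2969.
Then b = (5702 − 117·(3582/2969))/5649 = 8768/8907.
Residuals: -1700/8907, 385/8907, 1055/2969, -1850/8907; SSR = 1850/8907.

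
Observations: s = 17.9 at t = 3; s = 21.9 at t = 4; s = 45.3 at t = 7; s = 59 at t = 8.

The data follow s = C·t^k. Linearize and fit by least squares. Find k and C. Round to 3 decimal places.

k = 1.221, C = 4.384

Taking logs, ln s = k·ln t + ln C, so regress ln s on ln t.
Σln t = 6.5103, Σ(ln t)² = 11.2394, Σln s = 13.8621, Σln t·ln s = 23.3474.
Equations: 11.2394·k + 6.5103·ln C = 23.3474;  6.5103·k + 4·ln C = 13.8621.
Δ = 11.2394·4 − (6.5103)² = 2.5742; k = (23.3474·4 − 6.5103·13.8621)/2.5742 = 1.22121, ln C = (11.2394·13.8621 − 6.5103·23.3474)/2.5742 = 1.47794, so C = exp(1.47794) = 4.38389.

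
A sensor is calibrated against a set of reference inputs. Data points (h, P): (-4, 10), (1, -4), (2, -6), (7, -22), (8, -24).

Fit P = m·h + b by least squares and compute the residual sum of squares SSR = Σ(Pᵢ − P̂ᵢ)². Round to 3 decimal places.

The normal equations are: 134·m + 14·b = -402;  14·m + 5·b = -46.
(Σh·h = 134, Σh = 14, Σ1 = 5, Σh·P = -402, ΣP = -46.)
det = 134·5 − 14² = 474.
m = ((-402)·5 − 14·(-46))/474 = -683/237; b = (134·(-46) − 14·(-402))/474 = -268/237.
Residuals: -94/237, 1/79, 212/237, -55/79, 44/237; SSR = 350/237.

SSR = 1.477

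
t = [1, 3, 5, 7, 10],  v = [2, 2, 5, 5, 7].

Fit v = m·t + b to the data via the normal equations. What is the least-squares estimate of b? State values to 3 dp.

b = 1.131

Setting ∂/∂m … = 0 gives: 184·m + 26·b = 138;  26·m + 5·b = 21.
Δ = 184·5 − 26² = 244.
m = (138·5 − 26·21)/244 = 36/61; b = (184·21 − 26·138)/244 = 69/61.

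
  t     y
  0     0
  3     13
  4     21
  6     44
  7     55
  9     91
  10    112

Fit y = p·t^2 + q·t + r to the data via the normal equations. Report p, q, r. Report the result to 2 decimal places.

Forming XᵀX = [[20595, 2379, 291]; [2379, 291, 39]; [291, 39, 7]] and Xᵀy = [23303, 2711, 336]ᵀ gives XᵀX·[p, q, r]ᵀ = Xᵀy.
Row-reducing yields p = 10189/10164, q = 10951/10164, r = 274/847.

p = 1.00, q = 1.08, r = 0.32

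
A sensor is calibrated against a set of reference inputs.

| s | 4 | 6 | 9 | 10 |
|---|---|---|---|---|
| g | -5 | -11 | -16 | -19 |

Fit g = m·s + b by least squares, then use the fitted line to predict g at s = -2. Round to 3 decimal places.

From the data, Σs·s = 233, Σs = 29, Σ1 = 4.
For Aᵀg: Σs·g = -420, Σg = -51.
So AᵀA·[m, b]ᵀ = Aᵀg: [[233, 29]; [29, 4]]·[m, b]ᵀ = [-420, -51]ᵀ.
Δ = 233·4 − 29² = 91.
m = ((-420)·4 − 29·(-51))/91 = -201/91; b = (233·(-51) − 29·(-420))/91 = 297/91.
At s = -2: ĝ = (-201/91)·(-2) + (297/91)·(1) = 699/91.

ĝ = 7.681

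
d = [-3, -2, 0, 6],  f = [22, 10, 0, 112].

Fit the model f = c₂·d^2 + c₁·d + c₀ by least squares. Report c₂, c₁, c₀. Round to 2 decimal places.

Entries of AᵀA: Σd^2·d^2 = 1393, Σd^2·d = 181, Σd^2 = 49, Σd·d = 49, Σd = 1, Σ1 = 4.
Right-hand side: Σd^2·f = 4270, Σd·f = 586, Σf = 144.
Row-reducing yields c₂ = 1957/678, c₁ = 875/678, c₀ = 36/113.

c₂ = 2.89, c₁ = 1.29, c₀ = 0.32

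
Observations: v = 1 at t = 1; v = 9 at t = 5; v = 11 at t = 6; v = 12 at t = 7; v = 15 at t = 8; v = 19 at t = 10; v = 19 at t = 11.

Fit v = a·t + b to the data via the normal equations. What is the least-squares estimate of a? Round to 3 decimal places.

a = 1.874

With design matrix M, MᵀM = [[396, 48]; [48, 7]] and Mᵀv = [715, 86]ᵀ.
det = 396·7 − 48² = 468.
a = (715·7 − 48·86)/468 = 877/468; b = (396·86 − 48·715)/468 = -22/39.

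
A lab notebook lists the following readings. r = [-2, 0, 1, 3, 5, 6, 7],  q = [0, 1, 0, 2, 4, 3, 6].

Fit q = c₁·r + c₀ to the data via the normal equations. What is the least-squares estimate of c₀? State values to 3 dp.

From the data, Σr·r = 124, Σr = 20, Σ1 = 7.
Right-hand side: Σr·q = 86, Σq = 16.
Eliminating c₀: 7·(row 1) − 20·(row 2) gives 468·c₁ = 7·86 − 20·16 = 282, so c₁ = 47/78.
Then c₀ = (16 − 20·(47/78))/7 = 22/39.

c₀ = 0.564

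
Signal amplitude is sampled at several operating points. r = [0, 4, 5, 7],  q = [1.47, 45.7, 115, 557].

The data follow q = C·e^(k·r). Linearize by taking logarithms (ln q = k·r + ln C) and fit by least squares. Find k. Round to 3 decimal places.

Taking logs, ln q = k·r + ln C, so regress ln q on r.
Sums: Σr = 16.0000, Σ(r)² = 90.0000, Σln q = 15.2749, Σr·ln q = 83.2710.
Normal system: [[90.0000, 16.0000]; [16.0000, 4]]·[k, ln C]ᵀ = [83.2710, 15.2749]ᵀ.
Δ = 90.0000·4 − (16.0000)² = 104.0000; k = (83.2710·4 − 16.0000·15.2749)/104.0000 = 0.85275, ln C = (90.0000·15.2749 − 16.0000·83.2710)/104.0000 = 0.40770.

k = 0.853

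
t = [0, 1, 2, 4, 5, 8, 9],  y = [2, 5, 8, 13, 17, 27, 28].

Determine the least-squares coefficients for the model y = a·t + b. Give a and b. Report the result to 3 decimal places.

a = 2.988, b = 1.907

Entries of XᵀX: Σt·t = 191, Σt = 29, Σ1 = 7.
For Xᵀy: Σt·y = 626, Σy = 100.
So XᵀX·[a, b]ᵀ = Xᵀy: [[191, 29]; [29, 7]]·[a, b]ᵀ = [626, 100]ᵀ.
det = 191·7 − 29² = 496.
a = (626·7 − 29·100)/496 = 741/248; b = (191·100 − 29·626)/496 = 473/248.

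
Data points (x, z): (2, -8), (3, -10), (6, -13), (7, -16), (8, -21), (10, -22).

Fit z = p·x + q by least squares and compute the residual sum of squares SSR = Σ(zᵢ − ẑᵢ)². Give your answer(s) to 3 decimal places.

Normal-equation sums: Σx·x = 262, Σx = 36, Σ1 = 6.
And Σx·z = -624, Σz = -90.
Eliminating q: 6·(row 1) − 36·(row 2) gives 276·p = 6·(-624) − 36·(-90) = -504, so p = -42/23.
Then q = ((-90) − 36·(-42/23))/6 = -93/23.
Residuals: -7/23, -11/23, 2, 19/23, -54/23, 7/23; SSR = 244/23.

SSR = 10.609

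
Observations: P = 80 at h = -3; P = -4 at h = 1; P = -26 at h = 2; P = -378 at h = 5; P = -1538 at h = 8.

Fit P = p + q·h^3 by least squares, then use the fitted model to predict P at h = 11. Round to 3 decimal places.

The normal system MᵀM·[p, q]ᵀ = MᵀP is [[5, 619]; [619, 278563]]·[p, q]ᵀ = [-1866, -837078]ᵀ.
Δ = 5·278563 − 619² = 1009654.
p = ((-1866)·278563 − 619·(-837078))/1009654 = -823638/504827; q = (5·(-837078) − 619·(-1866))/1009654 = -1515168/504827.
At h = 11: P̂ = (-823638/504827)·(1) + (-1515168/504827)·(1331) = -2017512246/504827.

P̂ = -3996.443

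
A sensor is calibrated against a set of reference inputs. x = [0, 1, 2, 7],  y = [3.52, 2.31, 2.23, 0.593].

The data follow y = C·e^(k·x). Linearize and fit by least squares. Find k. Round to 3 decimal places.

k = -0.247

Let Y = ln y. Fitting Y = k·x + ln C by least squares:
Sums: Σx = 10.0000, Σ(x)² = 54.0000, Σln y = 2.3751, Σx·ln y = -1.2167.
Normal system: [[54.0000, 10.0000]; [10.0000, 4]]·[k, ln C]ᵀ = [-1.2167, 2.3751]ᵀ.
Slope k = (n·Σx·ln y − Σx·Σln y)/(n·Σ(x)² − (Σx)²) = (4·-1.2167 − 10.0000·2.3751)/116.0000 = -0.24671; ln C = (Σln y − k·Σx)/n = 1.21056.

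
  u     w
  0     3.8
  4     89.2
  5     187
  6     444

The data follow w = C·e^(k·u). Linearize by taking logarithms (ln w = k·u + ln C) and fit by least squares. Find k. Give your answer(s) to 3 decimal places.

With ln wᵢ as the transformed response and uᵢ as the regressor:
Σu = 15.0000, Σ(u)² = 77.0000, Σln w = 17.1528, Σu·ln w = 80.6940.
Equations: 77.0000·k + 15.0000·ln C = 80.6940;  15.0000·k + 4·ln C = 17.1528.
Solving (det = 83.0000): k = 0.78896, ln C = 1.32960.

k = 0.789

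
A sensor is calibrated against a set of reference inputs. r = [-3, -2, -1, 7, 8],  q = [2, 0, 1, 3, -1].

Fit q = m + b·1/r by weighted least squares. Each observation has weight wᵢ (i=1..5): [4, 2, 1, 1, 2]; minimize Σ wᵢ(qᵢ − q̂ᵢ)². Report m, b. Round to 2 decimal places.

The normal equations are: 10·m + (-247/84)·b = 10;  (-247/84)·m + (28169/14112)·b = -293/84.
Eliminating b: (28169/14112)·(row 1) − (-247/84)·(row 2) gives (6653/588)·m = (28169/14112)·10 − (-247/84)·(-293/84) = 4891/504, so m = 34237/39918.
Then b = ((-293/84) − (-247/84)·(34237/39918))/(28169/14112) = -3220/6653.

m = 0.86, b = -0.48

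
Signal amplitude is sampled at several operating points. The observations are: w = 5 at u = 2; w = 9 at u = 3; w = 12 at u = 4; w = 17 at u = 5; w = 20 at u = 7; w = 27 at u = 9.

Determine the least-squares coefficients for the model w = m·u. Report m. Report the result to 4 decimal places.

m = 3.0054

Sums needed: Σu·u = 184.
Right-hand side: Σu·w = 553.
Hence m = 553 / 184 ≈ 3.00543.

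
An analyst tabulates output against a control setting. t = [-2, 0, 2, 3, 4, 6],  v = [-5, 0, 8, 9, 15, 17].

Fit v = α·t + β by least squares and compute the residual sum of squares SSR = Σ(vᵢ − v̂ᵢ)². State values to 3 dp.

SSR = 10.637

Compute the Gram sums: Σt·t = 69, Σt = 13, Σ1 = 6.
Moment sums: Σt·v = 215, Σv = 44.
Determinant 69·6 − 13² = 245.
α = (215·6 − 13·44)/245 = 718/245; β = (69·44 − 13·215)/245 = 241/245.
Residuals: -6/49, -241/245, 283/245, -38/49, 562/245, -384/245; SSR = 2606/245.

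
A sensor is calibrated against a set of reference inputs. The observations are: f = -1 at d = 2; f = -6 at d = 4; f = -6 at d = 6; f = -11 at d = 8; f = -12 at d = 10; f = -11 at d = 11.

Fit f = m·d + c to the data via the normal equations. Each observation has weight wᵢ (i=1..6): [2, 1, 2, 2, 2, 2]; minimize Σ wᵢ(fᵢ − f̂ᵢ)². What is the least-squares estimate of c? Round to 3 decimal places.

c = 0.415

Normal-equation sums: Σwᵢ·d·d = 666, Σwᵢ·d = 78, Σwᵢ·1 = 11.
And Σwᵢ·d·f = -758, Σwᵢ·f = -88.
So AᵀWA·[m, c]ᵀ = AᵀWf: [[666, 78]; [78, 11]]·[m, c]ᵀ = [-758, -88]ᵀ.
Determinant 666·11 − 78² = 1242.
m = ((-758)·11 − 78·(-88))/1242 = -737/621; c = (666·(-88) − 78·(-758))/1242 = 86/207.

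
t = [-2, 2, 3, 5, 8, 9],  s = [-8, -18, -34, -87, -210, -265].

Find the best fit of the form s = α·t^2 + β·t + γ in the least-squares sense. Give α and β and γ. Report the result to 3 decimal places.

With design matrix X, XᵀX = [[11395, 1393, 187]; [1393, 187, 25]; [187, 25, 6]] and Xᵀs = [-37490, -4622, -622]ᵀ.
Solving the 3×3 system (Gaussian elimination) gives α = -63339/21082, β = -373/166, γ = -7028/10541.

α = -3.004, β = -2.247, γ = -0.667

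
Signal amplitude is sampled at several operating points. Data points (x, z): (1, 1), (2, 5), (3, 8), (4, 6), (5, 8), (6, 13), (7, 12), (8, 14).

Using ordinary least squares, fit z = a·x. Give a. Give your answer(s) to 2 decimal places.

a = 1.83

From the data, Σx·x = 204.
For Mᵀz: Σx·z = 373.
Normal equations: [[204]]·[a]ᵀ = [373]ᵀ.
a = 373/204 = 1.82843.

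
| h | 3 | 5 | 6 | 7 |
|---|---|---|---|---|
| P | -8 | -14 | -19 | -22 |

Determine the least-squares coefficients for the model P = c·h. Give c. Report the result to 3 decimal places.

Entries of MᵀM: Σh·h = 119.
Moment sums: Σh·P = -362.
MᵀM·[c]ᵀ = MᵀP becomes [[119]]·[c]ᵀ = [-362]ᵀ.
Hence c = -362 / 119 ≈ -3.04202.

c = -3.042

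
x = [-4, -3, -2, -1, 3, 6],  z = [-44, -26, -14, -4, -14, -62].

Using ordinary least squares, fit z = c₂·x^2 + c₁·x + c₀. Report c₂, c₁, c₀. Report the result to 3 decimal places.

c₂ = -2.090, c₁ = 2.268, c₀ = -0.827

Entries of AᵀA: Σx^2·x^2 = 1731, Σx^2·x = 143, Σx^2 = 75, Σx·x = 75, Σx = -1, Σ1 = 6.
For Aᵀz: Σx^2·z = -3356, Σx·z = -128, Σz = -164.
Inverting the 3×3 Gram matrix, [c₂, c₁, c₀]ᵀ = [-36789/17600, 39913/17600, -1819/2200]ᵀ.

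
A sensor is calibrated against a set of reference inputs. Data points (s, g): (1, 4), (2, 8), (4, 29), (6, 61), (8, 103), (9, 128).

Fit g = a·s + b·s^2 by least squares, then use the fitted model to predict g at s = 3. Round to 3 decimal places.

ĝ = 17.705

Sums needed: Σs·s = 202, Σs·s^2 = 1530, Σs^2·s^2 = 12226.
Moment sums: Σs·g = 2478, Σs^2·g = 19656.
So MᵀM·[a, b]ᵀ = Mᵀg: [[202, 1530]; [1530, 12226]]·[a, b]ᵀ = [2478, 19656]ᵀ.
Δ = 202·12226 − 1530² = 128752.
a = (2478·12226 − 1530·19656)/128752 = 55587/32188; b = (202·19656 − 1530·2478)/128752 = 44793/32188.
At s = 3: ĝ = (55587/32188)·(3) + (44793/32188)·(9) = 284949/16094.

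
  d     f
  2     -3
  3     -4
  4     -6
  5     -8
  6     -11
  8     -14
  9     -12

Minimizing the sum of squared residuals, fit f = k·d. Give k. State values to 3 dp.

k = -1.566

Entries of MᵀM: Σd·d = 235.
For Mᵀf: Σd·f = -368.
Normal equations: [[235]]·[k]ᵀ = [-368]ᵀ.
Hence k = -368 / 235 ≈ -1.56596.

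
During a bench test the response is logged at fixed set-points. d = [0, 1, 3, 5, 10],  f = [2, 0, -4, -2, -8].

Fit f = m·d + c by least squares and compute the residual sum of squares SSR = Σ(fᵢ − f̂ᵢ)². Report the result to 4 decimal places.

AᵀA·[m, c]ᵀ = Aᵀf reads: 135·m + 19·c = -102;  19·m + 5·c = -12.
Eliminating c: 5·(row 1) − 19·(row 2) gives 314·m = 5·(-102) − 19·(-12) = -282, so m = -141/157.
Then c = ((-12) − 19·(-141/157))/5 = 159/157.
Residuals: 155/157, -18/157, -364/157, 232/157, -5/157; SSR = 1342/157.

SSR = 8.5478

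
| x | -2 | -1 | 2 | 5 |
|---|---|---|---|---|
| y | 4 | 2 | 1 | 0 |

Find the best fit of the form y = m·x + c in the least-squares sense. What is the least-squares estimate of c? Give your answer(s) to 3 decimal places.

The normal system MᵀM·[m, c]ᵀ = Mᵀy is [[34, 4]; [4, 4]]·[m, c]ᵀ = [-8, 7]ᵀ.
det = 34·4 − 4² = 120.
m = ((-8)·4 − 4·7)/120 = -1/2; c = (34·7 − 4·(-8))/120 = 9/4.

c = 2.250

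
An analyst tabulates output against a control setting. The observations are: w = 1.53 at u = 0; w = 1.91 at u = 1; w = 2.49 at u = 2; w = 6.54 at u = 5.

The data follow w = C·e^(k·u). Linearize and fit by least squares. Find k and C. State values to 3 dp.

Let Y = ln w. Fitting Y = k·u + ln C by least squares:
XᵀX = [[30.0000, 8.0000]; [8.0000, 4]], rhs = [11.8614, 3.8626]ᵀ  (here Σu = 8.0000, Σ(u)² = 30.0000, Σln w = 3.8626, Σu·ln w = 11.8614).
Solving (det = 56.0000): k = 0.29544, ln C = 0.37477, so C = exp(0.37477) = 1.45465.

k = 0.295, C = 1.455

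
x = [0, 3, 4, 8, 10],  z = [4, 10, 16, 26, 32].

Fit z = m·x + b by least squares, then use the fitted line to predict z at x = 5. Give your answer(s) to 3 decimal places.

ẑ = 17.600

From the data, Σx·x = 189, Σx = 25, Σ1 = 5.
Right-hand side: Σx·z = 622, Σz = 88.
Normal equations: [[189, 25]; [25, 5]]·[m, b]ᵀ = [622, 88]ᵀ.
Eliminating b: 5·(row 1) − 25·(row 2) gives 320·m = 5·622 − 25·88 = 910, so m = 91/32.
Then b = (88 − 25·(91/32))/5 = 541/160.
At x = 5: ẑ = (91/32)·(5) + (541/160)·(1) = 88/5.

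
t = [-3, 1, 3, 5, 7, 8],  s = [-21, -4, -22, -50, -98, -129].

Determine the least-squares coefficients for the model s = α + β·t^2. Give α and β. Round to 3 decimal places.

From the data, Σ1 = 6, Σt^2 = 157, Σt^2·t^2 = 7285.
For Xᵀs: Σs = -324, Σt^2·s = -14699.
Normal equations: [[6, 157]; [157, 7285]]·[α, β]ᵀ = [-324, -14699]ᵀ.
Eliminating β: 7285·(row 1) − 157·(row 2) gives 19061·α = 7285·(-324) − 157·(-14699) = -52597, so α = -52597/19061.
Then β = ((-14699) − 157·(-52597/19061))/7285 = -37326/19061.

α = -2.759, β = -1.958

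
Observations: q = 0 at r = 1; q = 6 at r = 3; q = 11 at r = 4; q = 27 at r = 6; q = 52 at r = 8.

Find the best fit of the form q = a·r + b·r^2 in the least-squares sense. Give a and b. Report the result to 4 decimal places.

a = -0.9560, b = 0.9274

From the data, Σr·r = 126, Σr·r^2 = 820, Σr^2·r^2 = 5730.
Right-hand side: Σr·q = 640, Σr^2·q = 4530.
So AᵀA·[a, b]ᵀ = Aᵀq: [[126, 820]; [820, 5730]]·[a, b]ᵀ = [640, 4530]ᵀ.
Δ = 126·5730 − 820² = 49580.
a = (640·5730 − 820·4530)/49580 = -2370/2479; b = (126·4530 − 820·640)/49580 = 2299/2479.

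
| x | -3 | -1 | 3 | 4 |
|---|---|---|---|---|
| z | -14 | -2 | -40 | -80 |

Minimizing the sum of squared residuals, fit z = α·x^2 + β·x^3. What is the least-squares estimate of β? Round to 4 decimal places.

β = -0.4917

AᵀA·[α, β]ᵀ = Aᵀz reads: 419·α + 1023·β = -1768;  1023·α + 5555·β = -5820.
Eliminating β: 5555·(row 1) − 1023·(row 2) gives 1281016·α = 5555·(-1768) − 1023·(-5820) = -3867380, so α = -87895/29114.
Then β = ((-5820) − 1023·(-87895/29114))/5555 = -157479/320254.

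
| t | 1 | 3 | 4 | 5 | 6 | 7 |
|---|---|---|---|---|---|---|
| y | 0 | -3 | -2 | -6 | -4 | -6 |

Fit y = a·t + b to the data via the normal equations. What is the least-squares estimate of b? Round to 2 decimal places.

b = 0.59

With design matrix M, MᵀM = [[136, 26]; [26, 6]] and Mᵀy = [-113, -21]ᵀ.
Eliminating b: 6·(row 1) − 26·(row 2) gives 140·a = 6·(-113) − 26·(-21) = -132, so a = -33/35.
Then b = ((-21) − 26·(-33/35))/6 = 41/70.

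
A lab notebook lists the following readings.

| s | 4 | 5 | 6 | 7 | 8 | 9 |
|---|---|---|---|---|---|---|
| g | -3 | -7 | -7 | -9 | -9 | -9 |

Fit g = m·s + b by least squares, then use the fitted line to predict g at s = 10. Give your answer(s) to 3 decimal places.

ĝ = -11.133

The normal equations are: 271·m + 39·b = -305;  39·m + 6·b = -44.
Determinant 271·6 − 39² = 105.
m = ((-305)·6 − 39·(-44))/105 = -38/35; b = (271·(-44) − 39·(-305))/105 = -29/105.
At s = 10: ĝ = (-38/35)·(10) + (-29/105)·(1) = -167/15.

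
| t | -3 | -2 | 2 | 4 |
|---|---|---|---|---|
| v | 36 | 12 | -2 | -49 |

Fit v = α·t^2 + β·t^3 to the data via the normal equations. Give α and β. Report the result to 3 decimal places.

XᵀX·[α, β]ᵀ = Xᵀv reads: 369·α + 781·β = -420;  781·α + 4953·β = -4220.
det = 369·4953 − 781² = 1217696.
α = ((-420)·4953 − 781·(-4220))/1217696 = 151945/152212; β = (369·(-4220) − 781·(-420))/1217696 = -153645/152212.

α = 0.998, β = -1.009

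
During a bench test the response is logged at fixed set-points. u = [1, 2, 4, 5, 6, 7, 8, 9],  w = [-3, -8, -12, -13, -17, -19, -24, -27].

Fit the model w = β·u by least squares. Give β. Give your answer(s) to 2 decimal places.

Entries of MᵀM: Σu·u = 276.
Right-hand side: Σu·w = -802.
β = (-802)/276 = -2.9058.

β = -2.91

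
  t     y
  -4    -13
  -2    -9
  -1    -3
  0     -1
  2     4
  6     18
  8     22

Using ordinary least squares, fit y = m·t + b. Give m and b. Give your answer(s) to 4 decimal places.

Forming MᵀM = [[125, 9]; [9, 7]] and Mᵀy = [365, 18]ᵀ gives MᵀM·[m, b]ᵀ = Mᵀy.
Determinant 125·7 − 9² = 794.
m = (365·7 − 9·18)/794 = 2393/794; b = (125·18 − 9·365)/794 = -1035/794.

m = 3.0139, b = -1.3035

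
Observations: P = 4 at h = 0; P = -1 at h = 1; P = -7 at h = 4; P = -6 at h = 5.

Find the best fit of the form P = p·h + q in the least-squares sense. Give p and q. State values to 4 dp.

Compute the Gram sums: Σh·h = 42, Σh = 10, Σ1 = 4.
Right-hand side: Σh·P = -59, ΣP = -10.
Δ = 42·4 − 10² = 68.
p = ((-59)·4 − 10·(-10))/68 = -2; q = (42·(-10) − 10·(-59))/68 = 5/2.

p = -2.0000, q = 2.5000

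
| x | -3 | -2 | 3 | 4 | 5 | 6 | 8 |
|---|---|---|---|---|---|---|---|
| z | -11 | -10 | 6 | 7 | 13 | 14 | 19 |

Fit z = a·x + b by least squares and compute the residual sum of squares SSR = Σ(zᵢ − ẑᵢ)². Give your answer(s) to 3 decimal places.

SSR = 7.754

With design matrix M, MᵀM = [[163, 21]; [21, 7]] and Mᵀz = [400, 38]ᵀ.
Eliminating b: 7·(row 1) − 21·(row 2) gives 700·a = 7·400 − 21·38 = 2002, so a = 143/50.
Then b = (38 − 21·(143/50))/7 = -1103/350.
Residuals: 128/175, -79/70, 4/7, -451/350, 324/175, -3/350, -51/70; SSR = 1357/175.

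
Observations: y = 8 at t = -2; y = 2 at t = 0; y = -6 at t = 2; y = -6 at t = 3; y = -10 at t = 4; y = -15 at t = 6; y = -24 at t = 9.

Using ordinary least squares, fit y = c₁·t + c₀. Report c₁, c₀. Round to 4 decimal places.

c₁ = -2.8657, c₀ = 1.7208

Compute the Gram sums: Σt·t = 150, Σt = 22, Σ1 = 7.
For Mᵀy: Σt·y = -392, Σy = -51.
Δ = 150·7 − 22² = 566.
c₁ = ((-392)·7 − 22·(-51))/566 = -811/283; c₀ = (150·(-51) − 22·(-392))/566 = 487/283.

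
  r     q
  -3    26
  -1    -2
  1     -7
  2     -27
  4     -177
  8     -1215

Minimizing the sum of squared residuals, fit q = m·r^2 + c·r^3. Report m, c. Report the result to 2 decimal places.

With design matrix X, XᵀX = [[4451, 33581]; [33581, 267035]] and Xᵀq = [-80475, -634331]ᵀ.
Determinant 4451·267035 − 33581² = 60889224.
m = ((-80475)·267035 − 33581·(-634331))/60889224 = -450173/145668; c = (4451·(-634331) − 33581·(-80475))/60889224 = -289417/145668.

m = -3.09, c = -1.99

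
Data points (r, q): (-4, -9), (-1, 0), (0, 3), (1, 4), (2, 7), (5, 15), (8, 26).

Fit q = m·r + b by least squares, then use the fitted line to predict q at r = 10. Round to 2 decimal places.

With design matrix M, MᵀM = [[111, 11]; [11, 7]] and Mᵀq = [337, 46]ᵀ.
Determinant 111·7 − 11² = 656.
m = (337·7 − 11·46)/656 = 1853/656; b = (111·46 − 11·337)/656 = 1399/656.
At r = 10: q̂ = (1853/656)·(10) + (1399/656)·(1) = 19929/656.

q̂ = 30.38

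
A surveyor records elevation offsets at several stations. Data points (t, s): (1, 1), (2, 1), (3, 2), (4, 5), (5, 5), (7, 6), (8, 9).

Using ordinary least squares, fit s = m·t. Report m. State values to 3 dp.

Setting ∂/∂m … = 0 gives: 168·m = 168.
Hence m = 168 / 168 ≈ 1.

m = 1.000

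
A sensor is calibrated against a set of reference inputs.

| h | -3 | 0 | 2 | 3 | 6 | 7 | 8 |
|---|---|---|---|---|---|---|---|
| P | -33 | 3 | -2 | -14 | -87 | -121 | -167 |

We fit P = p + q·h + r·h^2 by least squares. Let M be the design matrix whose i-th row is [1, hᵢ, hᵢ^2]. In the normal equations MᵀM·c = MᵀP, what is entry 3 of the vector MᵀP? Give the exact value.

Entry 3 ↔ basis h^2, so (MᵀP)_{3} = Σᵢ (h^2)·Pᵢ = (9)·(-33) + (0)·(3) + (4)·(-2) + (9)·(-14) + (36)·(-87) + (49)·(-121) + (64)·(-167) = -20180.

-20180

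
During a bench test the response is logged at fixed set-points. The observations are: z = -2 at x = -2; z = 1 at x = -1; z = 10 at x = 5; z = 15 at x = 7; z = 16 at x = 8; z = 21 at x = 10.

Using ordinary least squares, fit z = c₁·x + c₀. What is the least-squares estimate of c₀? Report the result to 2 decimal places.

MᵀM·[c₁, c₀]ᵀ = Mᵀz reads: 243·c₁ + 27·c₀ = 496;  27·c₁ + 6·c₀ = 61.
Determinant 243·6 − 27² = 729.
c₁ = (496·6 − 27·61)/729 = 443/243; c₀ = (243·61 − 27·496)/729 = 53/27.

c₀ = 1.96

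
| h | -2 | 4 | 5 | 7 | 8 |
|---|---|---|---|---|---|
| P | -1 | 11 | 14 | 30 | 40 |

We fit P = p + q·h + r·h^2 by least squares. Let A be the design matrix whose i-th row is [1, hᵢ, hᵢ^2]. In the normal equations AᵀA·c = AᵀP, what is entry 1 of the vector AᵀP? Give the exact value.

Entry 1 ↔ basis 1, so (AᵀP)_{1} = Σᵢ Pᵢ = (1)·(-1) + (1)·(11) + (1)·(14) + (1)·(30) + (1)·(40) = 94.

94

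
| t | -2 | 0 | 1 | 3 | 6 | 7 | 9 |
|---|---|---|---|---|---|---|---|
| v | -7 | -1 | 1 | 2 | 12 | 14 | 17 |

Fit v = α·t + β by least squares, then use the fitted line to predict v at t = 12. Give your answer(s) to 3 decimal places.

v̂ = 24.175

Sums needed: Σt·t = 180, Σt = 24, Σ1 = 7.
Right-hand side: Σt·v = 344, Σv = 38.
Eliminating β: 7·(row 1) − 24·(row 2) gives 684·α = 7·344 − 24·38 = 1496, so α = 374/171.
Then β = (38 − 24·(374/171))/7 = -118/57.
At t = 12: v̂ = (374/171)·(12) + (-118/57)·(1) = 1378/57.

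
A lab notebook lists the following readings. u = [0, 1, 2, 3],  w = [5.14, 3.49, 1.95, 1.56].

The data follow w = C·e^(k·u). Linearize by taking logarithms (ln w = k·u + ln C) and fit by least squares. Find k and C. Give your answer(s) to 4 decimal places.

With ln wᵢ as the transformed response and uᵢ as the regressor:
Over the data: Σu = 6.0000, Σ(u)² = 14.0000, Σln w = 3.9995, Σu·ln w = 3.9196.
Normal system: [[14.0000, 6.0000]; [6.0000, 4]]·[k, ln C]ᵀ = [3.9196, 3.9995]ᵀ.
Slope k = (n·Σu·ln w − Σu·Σln w)/(n·Σ(u)² − (Σu)²) = (4·3.9196 − 6.0000·3.9995)/20.0000 = -0.41592; ln C = (Σln w − k·Σu)/n = 1.62374, so C = exp(1.62374) = 5.07204.

k = -0.4159, C = 5.0720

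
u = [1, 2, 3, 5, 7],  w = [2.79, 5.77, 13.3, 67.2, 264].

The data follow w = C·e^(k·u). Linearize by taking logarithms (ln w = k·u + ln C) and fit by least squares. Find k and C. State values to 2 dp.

k = 0.77, C = 1.30

Linearized form: ln w = k·u + ln C. From the 5 transformed points,
Σu = 18.0000, Σ(u)² = 88.0000, Σln w = 15.1501, Σu·ln w = 72.3647.
Equations: 88.0000·k + 18.0000·ln C = 72.3647;  18.0000·k + 5·ln C = 15.1501.
Slope k = (n·Σu·ln w − Σu·Σln w)/(n·Σ(u)² − (Σu)²) = (5·72.3647 − 18.0000·15.1501)/116.0000 = 0.76829; ln C = (Σln w − k·Σu)/n = 0.26418, so C = exp(0.26418) = 1.30236.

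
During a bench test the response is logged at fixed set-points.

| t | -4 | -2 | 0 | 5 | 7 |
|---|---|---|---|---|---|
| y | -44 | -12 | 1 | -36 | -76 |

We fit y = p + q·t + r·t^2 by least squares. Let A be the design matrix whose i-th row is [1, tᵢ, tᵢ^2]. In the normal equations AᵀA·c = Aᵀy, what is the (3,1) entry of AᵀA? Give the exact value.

94

Row 3 ↔ basis t^2, column 1 ↔ basis 1, so (AᵀA)_{3,1} = Σᵢ t^2 = (16)·(1) + (4)·(1) + (0)·(1) + (25)·(1) + (49)·(1) = 94.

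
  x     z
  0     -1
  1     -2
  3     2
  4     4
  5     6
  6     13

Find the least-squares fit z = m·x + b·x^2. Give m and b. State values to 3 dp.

From the data, Σx·x = 87, Σx·x^2 = 433, Σx^2·x^2 = 2259.
Moment sums: Σx·z = 128, Σx^2·z = 698.
Eliminating b: 2259·(row 1) − 433·(row 2) gives 9044·m = 2259·128 − 433·698 = -13082, so m = -6541/4522.
Then b = (698 − 433·(-6541/4522))/2259 = 2651/4522.

m = -1.446, b = 0.586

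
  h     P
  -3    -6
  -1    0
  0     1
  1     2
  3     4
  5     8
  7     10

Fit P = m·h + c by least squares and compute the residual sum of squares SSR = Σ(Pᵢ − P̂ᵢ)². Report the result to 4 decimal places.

SSR = 6.3502

With design matrix M, MᵀM = [[94, 12]; [12, 7]] and MᵀP = [142, 19]ᵀ.
Δ = 94·7 − 12² = 514.
m = (142·7 − 12·19)/514 = 383/257; c = (94·19 − 12·142)/514 = 41/257.
Residuals: -434/257, 342/257, 216/257, 90/257, -162/257, 100/257, -152/257; SSR = 1632/257.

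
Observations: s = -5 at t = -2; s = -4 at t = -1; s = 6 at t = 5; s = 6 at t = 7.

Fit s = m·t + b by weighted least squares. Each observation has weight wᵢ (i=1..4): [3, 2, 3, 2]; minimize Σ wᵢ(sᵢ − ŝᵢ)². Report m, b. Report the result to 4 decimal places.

Setting ∂/∂m … = 0 gives: 187·m + 21·b = 212;  21·m + 10·b = 7.
(Σwᵢ·t·t = 187, Σwᵢ·t = 21, Σwᵢ·1 = 10, Σwᵢ·t·s = 212, Σwᵢ·s = 7.)
Determinant 187·10 − 21² = 1429.
m = (212·10 − 21·7)/1429 = 1973/1429; b = (187·7 − 21·212)/1429 = -3143/1429.

m = 1.3807, b = -2.1994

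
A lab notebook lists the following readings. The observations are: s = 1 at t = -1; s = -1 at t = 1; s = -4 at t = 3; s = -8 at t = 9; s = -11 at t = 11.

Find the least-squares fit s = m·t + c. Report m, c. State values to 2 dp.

Forming XᵀX = [[213, 23]; [23, 5]] and Xᵀs = [-207, -23]ᵀ gives XᵀX·[m, c]ᵀ = Xᵀs.
det = 213·5 − 23² = 536.
m = ((-207)·5 − 23·(-23))/536 = -253/268; c = (213·(-23) − 23·(-207))/536 = -69/268.

m = -0.94, c = -0.26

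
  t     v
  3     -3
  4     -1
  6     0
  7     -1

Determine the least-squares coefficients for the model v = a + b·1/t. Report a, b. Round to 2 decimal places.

Entries of MᵀM: Σ1 = 4, Σ1/t = 25/28, Σ1/t·1/t = 1565/7056.
And Σv = -5, Σ1/t·v = -39/28.
Normal equations: [[4, 25/28]; [25/28, 1565/7056]]·[a, b]ᵀ = [-5, -39/28]ᵀ.
Eliminating b: (1565/7056)·(row 1) − (25/28)·(row 2) gives (635/7056)·a = (1565/7056)·(-5) − (25/28)·(-39/28) = 475/3528, so a = 190/127.
Then b = ((-39/28) − (25/28)·(190/127))/(1565/7056) = -7812/635.

a = 1.50, b = -12.30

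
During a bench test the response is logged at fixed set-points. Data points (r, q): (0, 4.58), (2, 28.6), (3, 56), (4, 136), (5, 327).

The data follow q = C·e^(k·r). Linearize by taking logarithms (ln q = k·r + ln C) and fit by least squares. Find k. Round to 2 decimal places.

k = 0.84

Let Y = ln q. Fitting Y = k·r + ln C by least squares:
AᵀA = [[54.0000, 14.0000]; [14.0000, 5]], rhs = [67.3833, 19.6031]ᵀ  (here Σr = 14.0000, Σ(r)² = 54.0000, Σln q = 19.6031, Σr·ln q = 67.3833).
Slope k = (n·Σr·ln q − Σr·Σln q)/(n·Σ(r)² − (Σr)²) = (5·67.3833 − 14.0000·19.6031)/74.0000 = 0.84424; ln C = (Σln q − k·Σr)/n = 1.55675.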